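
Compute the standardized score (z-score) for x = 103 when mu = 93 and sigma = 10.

1

Step 1: Recall the z-score formula: z = (x - mu) / sigma
Step 2: Substitute values: z = (103 - 93) / 10
Step 3: z = 10 / 10 = 1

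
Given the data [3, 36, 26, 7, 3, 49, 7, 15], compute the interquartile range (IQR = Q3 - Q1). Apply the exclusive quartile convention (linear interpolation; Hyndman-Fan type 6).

29.5

Step 1: Sort the data: [3, 3, 7, 7, 15, 26, 36, 49]
Step 2: n = 8
Step 3: Using the exclusive quartile method:
  Q1 = 4
  Q2 (median) = 11
  Q3 = 33.5
  IQR = Q3 - Q1 = 33.5 - 4 = 29.5
Step 4: IQR = 29.5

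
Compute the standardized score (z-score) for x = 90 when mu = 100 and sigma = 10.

-1

Step 1: Recall the z-score formula: z = (x - mu) / sigma
Step 2: Substitute values: z = (90 - 100) / 10
Step 3: z = -10 / 10 = -1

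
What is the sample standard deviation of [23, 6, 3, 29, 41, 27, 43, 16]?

14.6969

Step 1: Compute the mean: 23.5
Step 2: Sum of squared deviations from the mean: 1512
Step 3: Sample variance = 1512 / 7 = 216
Step 4: Standard deviation = sqrt(216) = 14.6969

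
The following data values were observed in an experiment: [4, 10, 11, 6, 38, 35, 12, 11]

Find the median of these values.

11

Step 1: Sort the data in ascending order: [4, 6, 10, 11, 11, 12, 35, 38]
Step 2: The number of values is n = 8.
Step 3: Since n is even, the median is the average of positions 4 and 5:
  Median = (11 + 11) / 2 = 11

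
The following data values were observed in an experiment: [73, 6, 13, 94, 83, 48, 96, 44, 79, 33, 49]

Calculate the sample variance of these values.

972.5636

Step 1: Compute the mean: (73 + 6 + 13 + 94 + 83 + 48 + 96 + 44 + 79 + 33 + 49) / 11 = 56.1818
Step 2: Compute squared deviations from the mean:
  (73 - 56.1818)^2 = 282.8512
  (6 - 56.1818)^2 = 2518.2149
  (13 - 56.1818)^2 = 1864.6694
  (94 - 56.1818)^2 = 1430.2149
  (83 - 56.1818)^2 = 719.2149
  (48 - 56.1818)^2 = 66.9421
  (96 - 56.1818)^2 = 1585.4876
  (44 - 56.1818)^2 = 148.3967
  (79 - 56.1818)^2 = 520.6694
  (33 - 56.1818)^2 = 537.3967
  (49 - 56.1818)^2 = 51.5785
Step 3: Sum of squared deviations = 9725.6364
Step 4: Sample variance = 9725.6364 / 10 = 972.5636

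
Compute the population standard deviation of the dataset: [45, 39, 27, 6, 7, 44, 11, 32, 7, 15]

15.1199

Step 1: Compute the mean: 23.3
Step 2: Sum of squared deviations from the mean: 2286.1
Step 3: Population variance = 2286.1 / 10 = 228.61
Step 4: Standard deviation = sqrt(228.61) = 15.1199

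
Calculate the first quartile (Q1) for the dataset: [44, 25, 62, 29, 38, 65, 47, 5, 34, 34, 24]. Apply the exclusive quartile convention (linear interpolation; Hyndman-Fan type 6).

25

Step 1: Sort the data: [5, 24, 25, 29, 34, 34, 38, 44, 47, 62, 65]
Step 2: n = 11
Step 3: Using the exclusive quartile method:
  Q1 = 25
  Q2 (median) = 34
  Q3 = 47
  IQR = Q3 - Q1 = 47 - 25 = 22
Step 4: Q1 = 25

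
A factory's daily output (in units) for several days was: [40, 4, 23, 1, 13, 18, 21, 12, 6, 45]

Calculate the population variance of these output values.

193.61

Step 1: Compute the mean: (40 + 4 + 23 + 1 + 13 + 18 + 21 + 12 + 6 + 45) / 10 = 18.3
Step 2: Compute squared deviations from the mean:
  (40 - 18.3)^2 = 470.89
  (4 - 18.3)^2 = 204.49
  (23 - 18.3)^2 = 22.09
  (1 - 18.3)^2 = 299.29
  (13 - 18.3)^2 = 28.09
  (18 - 18.3)^2 = 0.09
  (21 - 18.3)^2 = 7.29
  (12 - 18.3)^2 = 39.69
  (6 - 18.3)^2 = 151.29
  (45 - 18.3)^2 = 712.89
Step 3: Sum of squared deviations = 1936.1
Step 4: Population variance = 1936.1 / 10 = 193.61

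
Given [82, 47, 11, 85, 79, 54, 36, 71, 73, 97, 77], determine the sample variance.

635.4182

Step 1: Compute the mean: (82 + 47 + 11 + 85 + 79 + 54 + 36 + 71 + 73 + 97 + 77) / 11 = 64.7273
Step 2: Compute squared deviations from the mean:
  (82 - 64.7273)^2 = 298.3471
  (47 - 64.7273)^2 = 314.2562
  (11 - 64.7273)^2 = 2886.6198
  (85 - 64.7273)^2 = 410.9835
  (79 - 64.7273)^2 = 203.7107
  (54 - 64.7273)^2 = 115.0744
  (36 - 64.7273)^2 = 825.2562
  (71 - 64.7273)^2 = 39.3471
  (73 - 64.7273)^2 = 68.438
  (97 - 64.7273)^2 = 1041.5289
  (77 - 64.7273)^2 = 150.6198
Step 3: Sum of squared deviations = 6354.1818
Step 4: Sample variance = 6354.1818 / 10 = 635.4182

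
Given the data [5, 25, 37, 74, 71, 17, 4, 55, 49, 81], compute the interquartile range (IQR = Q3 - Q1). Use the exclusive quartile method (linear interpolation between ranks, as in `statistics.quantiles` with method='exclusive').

57.75

Step 1: Sort the data: [4, 5, 17, 25, 37, 49, 55, 71, 74, 81]
Step 2: n = 10
Step 3: Using the exclusive quartile method:
  Q1 = 14
  Q2 (median) = 43
  Q3 = 71.75
  IQR = Q3 - Q1 = 71.75 - 14 = 57.75
Step 4: IQR = 57.75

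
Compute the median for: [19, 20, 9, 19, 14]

19

Step 1: Sort the data in ascending order: [9, 14, 19, 19, 20]
Step 2: The number of values is n = 5.
Step 3: Since n is odd, the median is the middle value at position 3: 19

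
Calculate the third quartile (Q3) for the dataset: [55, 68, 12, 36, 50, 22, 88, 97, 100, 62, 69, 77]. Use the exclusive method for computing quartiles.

85.25

Step 1: Sort the data: [12, 22, 36, 50, 55, 62, 68, 69, 77, 88, 97, 100]
Step 2: n = 12
Step 3: Using the exclusive quartile method:
  Q1 = 39.5
  Q2 (median) = 65
  Q3 = 85.25
  IQR = Q3 - Q1 = 85.25 - 39.5 = 45.75
Step 4: Q3 = 85.25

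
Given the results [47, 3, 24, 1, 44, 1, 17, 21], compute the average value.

19.75

Step 1: Sum all values: 47 + 3 + 24 + 1 + 44 + 1 + 17 + 21 = 158
Step 2: Count the number of values: n = 8
Step 3: Mean = sum / n = 158 / 8 = 19.75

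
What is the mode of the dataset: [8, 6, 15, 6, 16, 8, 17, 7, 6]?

6

Step 1: Count the frequency of each value:
  6: appears 3 time(s)
  7: appears 1 time(s)
  8: appears 2 time(s)
  15: appears 1 time(s)
  16: appears 1 time(s)
  17: appears 1 time(s)
Step 2: The value 6 appears most frequently (3 times).
Step 3: Mode = 6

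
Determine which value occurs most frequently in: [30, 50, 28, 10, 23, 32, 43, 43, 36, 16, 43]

43

Step 1: Count the frequency of each value:
  10: appears 1 time(s)
  16: appears 1 time(s)
  23: appears 1 time(s)
  28: appears 1 time(s)
  30: appears 1 time(s)
  32: appears 1 time(s)
  36: appears 1 time(s)
  43: appears 3 time(s)
  50: appears 1 time(s)
Step 2: The value 43 appears most frequently (3 times).
Step 3: Mode = 43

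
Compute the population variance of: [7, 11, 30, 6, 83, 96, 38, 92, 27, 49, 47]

998.6942

Step 1: Compute the mean: (7 + 11 + 30 + 6 + 83 + 96 + 38 + 92 + 27 + 49 + 47) / 11 = 44.1818
Step 2: Compute squared deviations from the mean:
  (7 - 44.1818)^2 = 1382.4876
  (11 - 44.1818)^2 = 1101.0331
  (30 - 44.1818)^2 = 201.124
  (6 - 44.1818)^2 = 1457.8512
  (83 - 44.1818)^2 = 1506.8512
  (96 - 44.1818)^2 = 2685.124
  (38 - 44.1818)^2 = 38.2149
  (92 - 44.1818)^2 = 2286.5785
  (27 - 44.1818)^2 = 295.2149
  (49 - 44.1818)^2 = 23.2149
  (47 - 44.1818)^2 = 7.9421
Step 3: Sum of squared deviations = 10985.6364
Step 4: Population variance = 10985.6364 / 11 = 998.6942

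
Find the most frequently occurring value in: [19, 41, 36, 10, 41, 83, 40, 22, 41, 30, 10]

41

Step 1: Count the frequency of each value:
  10: appears 2 time(s)
  19: appears 1 time(s)
  22: appears 1 time(s)
  30: appears 1 time(s)
  36: appears 1 time(s)
  40: appears 1 time(s)
  41: appears 3 time(s)
  83: appears 1 time(s)
Step 2: The value 41 appears most frequently (3 times).
Step 3: Mode = 41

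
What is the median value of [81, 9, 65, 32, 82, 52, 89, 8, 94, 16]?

58.5

Step 1: Sort the data in ascending order: [8, 9, 16, 32, 52, 65, 81, 82, 89, 94]
Step 2: The number of values is n = 10.
Step 3: Since n is even, the median is the average of positions 5 and 6:
  Median = (52 + 65) / 2 = 58.5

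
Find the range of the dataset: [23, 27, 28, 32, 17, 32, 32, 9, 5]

27

Step 1: Identify the maximum value: max = 32
Step 2: Identify the minimum value: min = 5
Step 3: Range = max - min = 32 - 5 = 27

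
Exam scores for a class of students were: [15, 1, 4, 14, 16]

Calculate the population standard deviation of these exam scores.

6.229

Step 1: Compute the mean: 10
Step 2: Sum of squared deviations from the mean: 194
Step 3: Population variance = 194 / 5 = 38.8
Step 4: Standard deviation = sqrt(38.8) = 6.229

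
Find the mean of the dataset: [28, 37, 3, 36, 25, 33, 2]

23.4286

Step 1: Sum all values: 28 + 37 + 3 + 36 + 25 + 33 + 2 = 164
Step 2: Count the number of values: n = 7
Step 3: Mean = sum / n = 164 / 7 = 23.4286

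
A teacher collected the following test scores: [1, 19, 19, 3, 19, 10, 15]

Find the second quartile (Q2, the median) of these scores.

15

Step 1: Sort the data: [1, 3, 10, 15, 19, 19, 19]
Step 2: n = 7
Step 3: Q2 is the median. Since n is odd, it is the middle value at position 4: 15
Step 4: Q2 = 15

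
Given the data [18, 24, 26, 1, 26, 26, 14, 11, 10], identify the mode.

26

Step 1: Count the frequency of each value:
  1: appears 1 time(s)
  10: appears 1 time(s)
  11: appears 1 time(s)
  14: appears 1 time(s)
  18: appears 1 time(s)
  24: appears 1 time(s)
  26: appears 3 time(s)
Step 2: The value 26 appears most frequently (3 times).
Step 3: Mode = 26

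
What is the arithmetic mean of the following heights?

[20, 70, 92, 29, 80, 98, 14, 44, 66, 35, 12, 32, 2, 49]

45.9286

Step 1: Sum all values: 20 + 70 + 92 + 29 + 80 + 98 + 14 + 44 + 66 + 35 + 12 + 32 + 2 + 49 = 643
Step 2: Count the number of values: n = 14
Step 3: Mean = sum / n = 643 / 14 = 45.9286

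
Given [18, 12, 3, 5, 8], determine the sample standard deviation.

5.9749

Step 1: Compute the mean: 9.2
Step 2: Sum of squared deviations from the mean: 142.8
Step 3: Sample variance = 142.8 / 4 = 35.7
Step 4: Standard deviation = sqrt(35.7) = 5.9749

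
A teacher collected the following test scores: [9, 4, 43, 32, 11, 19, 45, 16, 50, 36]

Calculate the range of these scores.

46

Step 1: Identify the maximum value: max = 50
Step 2: Identify the minimum value: min = 4
Step 3: Range = max - min = 50 - 4 = 46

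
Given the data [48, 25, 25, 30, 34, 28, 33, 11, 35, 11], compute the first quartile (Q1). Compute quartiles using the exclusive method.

21.5

Step 1: Sort the data: [11, 11, 25, 25, 28, 30, 33, 34, 35, 48]
Step 2: n = 10
Step 3: Using the exclusive quartile method:
  Q1 = 21.5
  Q2 (median) = 29
  Q3 = 34.25
  IQR = Q3 - Q1 = 34.25 - 21.5 = 12.75
Step 4: Q1 = 21.5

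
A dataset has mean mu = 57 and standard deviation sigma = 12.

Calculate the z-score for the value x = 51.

-0.5

Step 1: Recall the z-score formula: z = (x - mu) / sigma
Step 2: Substitute values: z = (51 - 57) / 12
Step 3: z = -6 / 12 = -0.5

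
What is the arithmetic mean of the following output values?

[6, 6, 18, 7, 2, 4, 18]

8.7143

Step 1: Sum all values: 6 + 6 + 18 + 7 + 2 + 4 + 18 = 61
Step 2: Count the number of values: n = 7
Step 3: Mean = sum / n = 61 / 7 = 8.7143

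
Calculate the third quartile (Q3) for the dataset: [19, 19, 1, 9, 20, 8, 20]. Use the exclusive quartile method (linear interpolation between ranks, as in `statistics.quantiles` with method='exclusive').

20

Step 1: Sort the data: [1, 8, 9, 19, 19, 20, 20]
Step 2: n = 7
Step 3: Using the exclusive quartile method:
  Q1 = 8
  Q2 (median) = 19
  Q3 = 20
  IQR = Q3 - Q1 = 20 - 8 = 12
Step 4: Q3 = 20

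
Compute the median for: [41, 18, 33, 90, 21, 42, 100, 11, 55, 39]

40

Step 1: Sort the data in ascending order: [11, 18, 21, 33, 39, 41, 42, 55, 90, 100]
Step 2: The number of values is n = 10.
Step 3: Since n is even, the median is the average of positions 5 and 6:
  Median = (39 + 41) / 2 = 40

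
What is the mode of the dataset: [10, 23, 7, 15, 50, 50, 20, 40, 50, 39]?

50

Step 1: Count the frequency of each value:
  7: appears 1 time(s)
  10: appears 1 time(s)
  15: appears 1 time(s)
  20: appears 1 time(s)
  23: appears 1 time(s)
  39: appears 1 time(s)
  40: appears 1 time(s)
  50: appears 3 time(s)
Step 2: The value 50 appears most frequently (3 times).
Step 3: Mode = 50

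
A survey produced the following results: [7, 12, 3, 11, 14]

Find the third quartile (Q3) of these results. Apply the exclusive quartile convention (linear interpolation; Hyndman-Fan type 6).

13

Step 1: Sort the data: [3, 7, 11, 12, 14]
Step 2: n = 5
Step 3: Using the exclusive quartile method:
  Q1 = 5
  Q2 (median) = 11
  Q3 = 13
  IQR = Q3 - Q1 = 13 - 5 = 8
Step 4: Q3 = 13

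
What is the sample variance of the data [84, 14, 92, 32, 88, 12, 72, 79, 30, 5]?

1241.2889

Step 1: Compute the mean: (84 + 14 + 92 + 32 + 88 + 12 + 72 + 79 + 30 + 5) / 10 = 50.8
Step 2: Compute squared deviations from the mean:
  (84 - 50.8)^2 = 1102.24
  (14 - 50.8)^2 = 1354.24
  (92 - 50.8)^2 = 1697.44
  (32 - 50.8)^2 = 353.44
  (88 - 50.8)^2 = 1383.84
  (12 - 50.8)^2 = 1505.44
  (72 - 50.8)^2 = 449.44
  (79 - 50.8)^2 = 795.24
  (30 - 50.8)^2 = 432.64
  (5 - 50.8)^2 = 2097.64
Step 3: Sum of squared deviations = 11171.6
Step 4: Sample variance = 11171.6 / 9 = 1241.2889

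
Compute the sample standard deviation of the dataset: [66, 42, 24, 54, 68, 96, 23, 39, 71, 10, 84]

27.263

Step 1: Compute the mean: 52.4545
Step 2: Sum of squared deviations from the mean: 7432.7273
Step 3: Sample variance = 7432.7273 / 10 = 743.2727
Step 4: Standard deviation = sqrt(743.2727) = 27.263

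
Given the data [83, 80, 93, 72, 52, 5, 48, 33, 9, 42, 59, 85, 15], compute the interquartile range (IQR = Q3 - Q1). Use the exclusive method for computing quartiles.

57.5

Step 1: Sort the data: [5, 9, 15, 33, 42, 48, 52, 59, 72, 80, 83, 85, 93]
Step 2: n = 13
Step 3: Using the exclusive quartile method:
  Q1 = 24
  Q2 (median) = 52
  Q3 = 81.5
  IQR = Q3 - Q1 = 81.5 - 24 = 57.5
Step 4: IQR = 57.5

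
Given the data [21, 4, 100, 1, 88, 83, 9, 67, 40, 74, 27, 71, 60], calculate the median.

60

Step 1: Sort the data in ascending order: [1, 4, 9, 21, 27, 40, 60, 67, 71, 74, 83, 88, 100]
Step 2: The number of values is n = 13.
Step 3: Since n is odd, the median is the middle value at position 7: 60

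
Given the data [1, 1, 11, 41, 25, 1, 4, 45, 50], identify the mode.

1

Step 1: Count the frequency of each value:
  1: appears 3 time(s)
  4: appears 1 time(s)
  11: appears 1 time(s)
  25: appears 1 time(s)
  41: appears 1 time(s)
  45: appears 1 time(s)
  50: appears 1 time(s)
Step 2: The value 1 appears most frequently (3 times).
Step 3: Mode = 1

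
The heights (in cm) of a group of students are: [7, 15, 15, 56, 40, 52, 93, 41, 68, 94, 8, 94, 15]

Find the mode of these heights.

15

Step 1: Count the frequency of each value:
  7: appears 1 time(s)
  8: appears 1 time(s)
  15: appears 3 time(s)
  40: appears 1 time(s)
  41: appears 1 time(s)
  52: appears 1 time(s)
  56: appears 1 time(s)
  68: appears 1 time(s)
  93: appears 1 time(s)
  94: appears 2 time(s)
Step 2: The value 15 appears most frequently (3 times).
Step 3: Mode = 15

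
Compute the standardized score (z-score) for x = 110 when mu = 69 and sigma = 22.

1.8636

Step 1: Recall the z-score formula: z = (x - mu) / sigma
Step 2: Substitute values: z = (110 - 69) / 22
Step 3: z = 41 / 22 = 1.8636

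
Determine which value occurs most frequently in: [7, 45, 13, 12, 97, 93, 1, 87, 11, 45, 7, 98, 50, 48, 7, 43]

7

Step 1: Count the frequency of each value:
  1: appears 1 time(s)
  7: appears 3 time(s)
  11: appears 1 time(s)
  12: appears 1 time(s)
  13: appears 1 time(s)
  43: appears 1 time(s)
  45: appears 2 time(s)
  48: appears 1 time(s)
  50: appears 1 time(s)
  87: appears 1 time(s)
  93: appears 1 time(s)
  97: appears 1 time(s)
  98: appears 1 time(s)
Step 2: The value 7 appears most frequently (3 times).
Step 3: Mode = 7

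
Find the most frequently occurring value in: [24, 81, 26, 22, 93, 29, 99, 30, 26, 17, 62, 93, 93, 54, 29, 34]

93

Step 1: Count the frequency of each value:
  17: appears 1 time(s)
  22: appears 1 time(s)
  24: appears 1 time(s)
  26: appears 2 time(s)
  29: appears 2 time(s)
  30: appears 1 time(s)
  34: appears 1 time(s)
  54: appears 1 time(s)
  62: appears 1 time(s)
  81: appears 1 time(s)
  93: appears 3 time(s)
  99: appears 1 time(s)
Step 2: The value 93 appears most frequently (3 times).
Step 3: Mode = 93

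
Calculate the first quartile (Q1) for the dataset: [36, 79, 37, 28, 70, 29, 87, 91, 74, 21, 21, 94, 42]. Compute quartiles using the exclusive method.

28.5

Step 1: Sort the data: [21, 21, 28, 29, 36, 37, 42, 70, 74, 79, 87, 91, 94]
Step 2: n = 13
Step 3: Using the exclusive quartile method:
  Q1 = 28.5
  Q2 (median) = 42
  Q3 = 83
  IQR = Q3 - Q1 = 83 - 28.5 = 54.5
Step 4: Q1 = 28.5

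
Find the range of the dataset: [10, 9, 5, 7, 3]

7

Step 1: Identify the maximum value: max = 10
Step 2: Identify the minimum value: min = 3
Step 3: Range = max - min = 10 - 3 = 7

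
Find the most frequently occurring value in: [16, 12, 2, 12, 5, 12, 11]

12

Step 1: Count the frequency of each value:
  2: appears 1 time(s)
  5: appears 1 time(s)
  11: appears 1 time(s)
  12: appears 3 time(s)
  16: appears 1 time(s)
Step 2: The value 12 appears most frequently (3 times).
Step 3: Mode = 12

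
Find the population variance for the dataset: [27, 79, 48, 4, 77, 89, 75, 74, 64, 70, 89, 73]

600.5764

Step 1: Compute the mean: (27 + 79 + 48 + 4 + 77 + 89 + 75 + 74 + 64 + 70 + 89 + 73) / 12 = 64.0833
Step 2: Compute squared deviations from the mean:
  (27 - 64.0833)^2 = 1375.1736
  (79 - 64.0833)^2 = 222.5069
  (48 - 64.0833)^2 = 258.6736
  (4 - 64.0833)^2 = 3610.0069
  (77 - 64.0833)^2 = 166.8403
  (89 - 64.0833)^2 = 620.8403
  (75 - 64.0833)^2 = 119.1736
  (74 - 64.0833)^2 = 98.3403
  (64 - 64.0833)^2 = 0.0069
  (70 - 64.0833)^2 = 35.0069
  (89 - 64.0833)^2 = 620.8403
  (73 - 64.0833)^2 = 79.5069
Step 3: Sum of squared deviations = 7206.9167
Step 4: Population variance = 7206.9167 / 12 = 600.5764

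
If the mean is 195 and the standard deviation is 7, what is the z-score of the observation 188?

-1

Step 1: Recall the z-score formula: z = (x - mu) / sigma
Step 2: Substitute values: z = (188 - 195) / 7
Step 3: z = -7 / 7 = -1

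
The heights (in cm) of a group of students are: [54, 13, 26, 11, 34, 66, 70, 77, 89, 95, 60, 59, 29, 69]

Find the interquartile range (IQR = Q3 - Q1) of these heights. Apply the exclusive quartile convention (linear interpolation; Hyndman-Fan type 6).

43.5

Step 1: Sort the data: [11, 13, 26, 29, 34, 54, 59, 60, 66, 69, 70, 77, 89, 95]
Step 2: n = 14
Step 3: Using the exclusive quartile method:
  Q1 = 28.25
  Q2 (median) = 59.5
  Q3 = 71.75
  IQR = Q3 - Q1 = 71.75 - 28.25 = 43.5
Step 4: IQR = 43.5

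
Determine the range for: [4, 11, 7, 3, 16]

13

Step 1: Identify the maximum value: max = 16
Step 2: Identify the minimum value: min = 3
Step 3: Range = max - min = 16 - 3 = 13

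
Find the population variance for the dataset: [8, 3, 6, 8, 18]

25.44

Step 1: Compute the mean: (8 + 3 + 6 + 8 + 18) / 5 = 8.6
Step 2: Compute squared deviations from the mean:
  (8 - 8.6)^2 = 0.36
  (3 - 8.6)^2 = 31.36
  (6 - 8.6)^2 = 6.76
  (8 - 8.6)^2 = 0.36
  (18 - 8.6)^2 = 88.36
Step 3: Sum of squared deviations = 127.2
Step 4: Population variance = 127.2 / 5 = 25.44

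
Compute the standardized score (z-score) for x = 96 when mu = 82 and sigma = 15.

0.9333

Step 1: Recall the z-score formula: z = (x - mu) / sigma
Step 2: Substitute values: z = (96 - 82) / 15
Step 3: z = 14 / 15 = 0.9333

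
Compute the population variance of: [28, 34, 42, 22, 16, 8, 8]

143.6735

Step 1: Compute the mean: (28 + 34 + 42 + 22 + 16 + 8 + 8) / 7 = 22.5714
Step 2: Compute squared deviations from the mean:
  (28 - 22.5714)^2 = 29.4694
  (34 - 22.5714)^2 = 130.6122
  (42 - 22.5714)^2 = 377.4694
  (22 - 22.5714)^2 = 0.3265
  (16 - 22.5714)^2 = 43.1837
  (8 - 22.5714)^2 = 212.3265
  (8 - 22.5714)^2 = 212.3265
Step 3: Sum of squared deviations = 1005.7143
Step 4: Population variance = 1005.7143 / 7 = 143.6735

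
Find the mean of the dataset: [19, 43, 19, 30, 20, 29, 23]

26.1429

Step 1: Sum all values: 19 + 43 + 19 + 30 + 20 + 29 + 23 = 183
Step 2: Count the number of values: n = 7
Step 3: Mean = sum / n = 183 / 7 = 26.1429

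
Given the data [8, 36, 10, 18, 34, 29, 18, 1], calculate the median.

18

Step 1: Sort the data in ascending order: [1, 8, 10, 18, 18, 29, 34, 36]
Step 2: The number of values is n = 8.
Step 3: Since n is even, the median is the average of positions 4 and 5:
  Median = (18 + 18) / 2 = 18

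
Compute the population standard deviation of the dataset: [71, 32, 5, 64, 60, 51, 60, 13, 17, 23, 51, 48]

21.3312

Step 1: Compute the mean: 41.25
Step 2: Sum of squared deviations from the mean: 5460.25
Step 3: Population variance = 5460.25 / 12 = 455.0208
Step 4: Standard deviation = sqrt(455.0208) = 21.3312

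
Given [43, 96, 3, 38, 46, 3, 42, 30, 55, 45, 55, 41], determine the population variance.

539.9097

Step 1: Compute the mean: (43 + 96 + 3 + 38 + 46 + 3 + 42 + 30 + 55 + 45 + 55 + 41) / 12 = 41.4167
Step 2: Compute squared deviations from the mean:
  (43 - 41.4167)^2 = 2.5069
  (96 - 41.4167)^2 = 2979.3403
  (3 - 41.4167)^2 = 1475.8403
  (38 - 41.4167)^2 = 11.6736
  (46 - 41.4167)^2 = 21.0069
  (3 - 41.4167)^2 = 1475.8403
  (42 - 41.4167)^2 = 0.3403
  (30 - 41.4167)^2 = 130.3403
  (55 - 41.4167)^2 = 184.5069
  (45 - 41.4167)^2 = 12.8403
  (55 - 41.4167)^2 = 184.5069
  (41 - 41.4167)^2 = 0.1736
Step 3: Sum of squared deviations = 6478.9167
Step 4: Population variance = 6478.9167 / 12 = 539.9097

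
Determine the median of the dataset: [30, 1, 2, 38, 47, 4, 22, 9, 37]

22

Step 1: Sort the data in ascending order: [1, 2, 4, 9, 22, 30, 37, 38, 47]
Step 2: The number of values is n = 9.
Step 3: Since n is odd, the median is the middle value at position 5: 22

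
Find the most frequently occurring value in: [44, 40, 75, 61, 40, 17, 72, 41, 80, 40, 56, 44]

40

Step 1: Count the frequency of each value:
  17: appears 1 time(s)
  40: appears 3 time(s)
  41: appears 1 time(s)
  44: appears 2 time(s)
  56: appears 1 time(s)
  61: appears 1 time(s)
  72: appears 1 time(s)
  75: appears 1 time(s)
  80: appears 1 time(s)
Step 2: The value 40 appears most frequently (3 times).
Step 3: Mode = 40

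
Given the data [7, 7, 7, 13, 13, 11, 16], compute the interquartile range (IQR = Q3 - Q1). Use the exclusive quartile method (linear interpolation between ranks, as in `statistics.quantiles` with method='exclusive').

6

Step 1: Sort the data: [7, 7, 7, 11, 13, 13, 16]
Step 2: n = 7
Step 3: Using the exclusive quartile method:
  Q1 = 7
  Q2 (median) = 11
  Q3 = 13
  IQR = Q3 - Q1 = 13 - 7 = 6
Step 4: IQR = 6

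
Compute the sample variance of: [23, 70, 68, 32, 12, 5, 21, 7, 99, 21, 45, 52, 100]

1084.3974

Step 1: Compute the mean: (23 + 70 + 68 + 32 + 12 + 5 + 21 + 7 + 99 + 21 + 45 + 52 + 100) / 13 = 42.6923
Step 2: Compute squared deviations from the mean:
  (23 - 42.6923)^2 = 387.787
  (70 - 42.6923)^2 = 745.7101
  (68 - 42.6923)^2 = 640.4793
  (32 - 42.6923)^2 = 114.3254
  (12 - 42.6923)^2 = 942.0178
  (5 - 42.6923)^2 = 1420.7101
  (21 - 42.6923)^2 = 470.5562
  (7 - 42.6923)^2 = 1273.9408
  (99 - 42.6923)^2 = 3170.5562
  (21 - 42.6923)^2 = 470.5562
  (45 - 42.6923)^2 = 5.3254
  (52 - 42.6923)^2 = 86.6331
  (100 - 42.6923)^2 = 3284.1716
Step 3: Sum of squared deviations = 13012.7692
Step 4: Sample variance = 13012.7692 / 12 = 1084.3974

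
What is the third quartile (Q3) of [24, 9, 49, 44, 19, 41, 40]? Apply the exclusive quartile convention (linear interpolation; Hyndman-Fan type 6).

44

Step 1: Sort the data: [9, 19, 24, 40, 41, 44, 49]
Step 2: n = 7
Step 3: Using the exclusive quartile method:
  Q1 = 19
  Q2 (median) = 40
  Q3 = 44
  IQR = Q3 - Q1 = 44 - 19 = 25
Step 4: Q3 = 44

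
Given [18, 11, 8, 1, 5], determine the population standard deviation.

5.748

Step 1: Compute the mean: 8.6
Step 2: Sum of squared deviations from the mean: 165.2
Step 3: Population variance = 165.2 / 5 = 33.04
Step 4: Standard deviation = sqrt(33.04) = 5.748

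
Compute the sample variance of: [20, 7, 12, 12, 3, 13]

33.3667

Step 1: Compute the mean: (20 + 7 + 12 + 12 + 3 + 13) / 6 = 11.1667
Step 2: Compute squared deviations from the mean:
  (20 - 11.1667)^2 = 78.0278
  (7 - 11.1667)^2 = 17.3611
  (12 - 11.1667)^2 = 0.6944
  (12 - 11.1667)^2 = 0.6944
  (3 - 11.1667)^2 = 66.6944
  (13 - 11.1667)^2 = 3.3611
Step 3: Sum of squared deviations = 166.8333
Step 4: Sample variance = 166.8333 / 5 = 33.3667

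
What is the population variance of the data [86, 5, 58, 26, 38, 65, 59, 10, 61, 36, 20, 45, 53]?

512.7929

Step 1: Compute the mean: (86 + 5 + 58 + 26 + 38 + 65 + 59 + 10 + 61 + 36 + 20 + 45 + 53) / 13 = 43.2308
Step 2: Compute squared deviations from the mean:
  (86 - 43.2308)^2 = 1829.2071
  (5 - 43.2308)^2 = 1461.5917
  (58 - 43.2308)^2 = 218.1302
  (26 - 43.2308)^2 = 296.8994
  (38 - 43.2308)^2 = 27.3609
  (65 - 43.2308)^2 = 473.8994
  (59 - 43.2308)^2 = 248.6686
  (10 - 43.2308)^2 = 1104.284
  (61 - 43.2308)^2 = 315.7456
  (36 - 43.2308)^2 = 52.284
  (20 - 43.2308)^2 = 539.6686
  (45 - 43.2308)^2 = 3.1302
  (53 - 43.2308)^2 = 95.4379
Step 3: Sum of squared deviations = 6666.3077
Step 4: Population variance = 6666.3077 / 13 = 512.7929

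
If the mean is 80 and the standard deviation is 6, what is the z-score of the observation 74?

-1

Step 1: Recall the z-score formula: z = (x - mu) / sigma
Step 2: Substitute values: z = (74 - 80) / 6
Step 3: z = -6 / 6 = -1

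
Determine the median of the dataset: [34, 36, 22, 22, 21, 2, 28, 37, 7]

22

Step 1: Sort the data in ascending order: [2, 7, 21, 22, 22, 28, 34, 36, 37]
Step 2: The number of values is n = 9.
Step 3: Since n is odd, the median is the middle value at position 5: 22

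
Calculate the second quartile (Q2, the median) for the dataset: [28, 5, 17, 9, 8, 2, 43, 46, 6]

9

Step 1: Sort the data: [2, 5, 6, 8, 9, 17, 28, 43, 46]
Step 2: n = 9
Step 3: Q2 is the median. Since n is odd, it is the middle value at position 5: 9
Step 4: Q2 = 9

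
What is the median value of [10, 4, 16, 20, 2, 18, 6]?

10

Step 1: Sort the data in ascending order: [2, 4, 6, 10, 16, 18, 20]
Step 2: The number of values is n = 7.
Step 3: Since n is odd, the median is the middle value at position 4: 10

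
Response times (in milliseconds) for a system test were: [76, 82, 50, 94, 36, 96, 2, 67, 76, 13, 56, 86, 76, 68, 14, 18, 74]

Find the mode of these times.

76

Step 1: Count the frequency of each value:
  2: appears 1 time(s)
  13: appears 1 time(s)
  14: appears 1 time(s)
  18: appears 1 time(s)
  36: appears 1 time(s)
  50: appears 1 time(s)
  56: appears 1 time(s)
  67: appears 1 time(s)
  68: appears 1 time(s)
  74: appears 1 time(s)
  76: appears 3 time(s)
  82: appears 1 time(s)
  86: appears 1 time(s)
  94: appears 1 time(s)
  96: appears 1 time(s)
Step 2: The value 76 appears most frequently (3 times).
Step 3: Mode = 76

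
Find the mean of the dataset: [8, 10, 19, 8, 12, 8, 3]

9.7143

Step 1: Sum all values: 8 + 10 + 19 + 8 + 12 + 8 + 3 = 68
Step 2: Count the number of values: n = 7
Step 3: Mean = sum / n = 68 / 7 = 9.7143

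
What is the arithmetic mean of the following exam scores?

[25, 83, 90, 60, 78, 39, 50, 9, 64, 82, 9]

53.5455

Step 1: Sum all values: 25 + 83 + 90 + 60 + 78 + 39 + 50 + 9 + 64 + 82 + 9 = 589
Step 2: Count the number of values: n = 11
Step 3: Mean = sum / n = 589 / 11 = 53.5455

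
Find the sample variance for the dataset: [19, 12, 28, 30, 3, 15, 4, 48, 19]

197.9444

Step 1: Compute the mean: (19 + 12 + 28 + 30 + 3 + 15 + 4 + 48 + 19) / 9 = 19.7778
Step 2: Compute squared deviations from the mean:
  (19 - 19.7778)^2 = 0.6049
  (12 - 19.7778)^2 = 60.4938
  (28 - 19.7778)^2 = 67.6049
  (30 - 19.7778)^2 = 104.4938
  (3 - 19.7778)^2 = 281.4938
  (15 - 19.7778)^2 = 22.8272
  (4 - 19.7778)^2 = 248.9383
  (48 - 19.7778)^2 = 796.4938
  (19 - 19.7778)^2 = 0.6049
Step 3: Sum of squared deviations = 1583.5556
Step 4: Sample variance = 1583.5556 / 8 = 197.9444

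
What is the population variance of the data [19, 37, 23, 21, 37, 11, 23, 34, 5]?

111.1111

Step 1: Compute the mean: (19 + 37 + 23 + 21 + 37 + 11 + 23 + 34 + 5) / 9 = 23.3333
Step 2: Compute squared deviations from the mean:
  (19 - 23.3333)^2 = 18.7778
  (37 - 23.3333)^2 = 186.7778
  (23 - 23.3333)^2 = 0.1111
  (21 - 23.3333)^2 = 5.4444
  (37 - 23.3333)^2 = 186.7778
  (11 - 23.3333)^2 = 152.1111
  (23 - 23.3333)^2 = 0.1111
  (34 - 23.3333)^2 = 113.7778
  (5 - 23.3333)^2 = 336.1111
Step 3: Sum of squared deviations = 1000
Step 4: Population variance = 1000 / 9 = 111.1111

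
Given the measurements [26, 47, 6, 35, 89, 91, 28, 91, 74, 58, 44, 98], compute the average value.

57.25

Step 1: Sum all values: 26 + 47 + 6 + 35 + 89 + 91 + 28 + 91 + 74 + 58 + 44 + 98 = 687
Step 2: Count the number of values: n = 12
Step 3: Mean = sum / n = 687 / 12 = 57.25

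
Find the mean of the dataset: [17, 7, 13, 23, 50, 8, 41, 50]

26.125

Step 1: Sum all values: 17 + 7 + 13 + 23 + 50 + 8 + 41 + 50 = 209
Step 2: Count the number of values: n = 8
Step 3: Mean = sum / n = 209 / 8 = 26.125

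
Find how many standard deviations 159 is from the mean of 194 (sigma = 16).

-2.1875

Step 1: Recall the z-score formula: z = (x - mu) / sigma
Step 2: Substitute values: z = (159 - 194) / 16
Step 3: z = -35 / 16 = -2.1875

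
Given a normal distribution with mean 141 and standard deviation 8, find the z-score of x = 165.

3

Step 1: Recall the z-score formula: z = (x - mu) / sigma
Step 2: Substitute values: z = (165 - 141) / 8
Step 3: z = 24 / 8 = 3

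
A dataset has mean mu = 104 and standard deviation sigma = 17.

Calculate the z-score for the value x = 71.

-1.9412

Step 1: Recall the z-score formula: z = (x - mu) / sigma
Step 2: Substitute values: z = (71 - 104) / 17
Step 3: z = -33 / 17 = -1.9412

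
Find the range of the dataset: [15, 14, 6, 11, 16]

10

Step 1: Identify the maximum value: max = 16
Step 2: Identify the minimum value: min = 6
Step 3: Range = max - min = 16 - 6 = 10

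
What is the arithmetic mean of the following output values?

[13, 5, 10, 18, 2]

9.6

Step 1: Sum all values: 13 + 5 + 10 + 18 + 2 = 48
Step 2: Count the number of values: n = 5
Step 3: Mean = sum / n = 48 / 5 = 9.6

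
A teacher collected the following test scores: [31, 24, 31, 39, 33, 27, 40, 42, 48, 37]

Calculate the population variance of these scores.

48.36

Step 1: Compute the mean: (31 + 24 + 31 + 39 + 33 + 27 + 40 + 42 + 48 + 37) / 10 = 35.2
Step 2: Compute squared deviations from the mean:
  (31 - 35.2)^2 = 17.64
  (24 - 35.2)^2 = 125.44
  (31 - 35.2)^2 = 17.64
  (39 - 35.2)^2 = 14.44
  (33 - 35.2)^2 = 4.84
  (27 - 35.2)^2 = 67.24
  (40 - 35.2)^2 = 23.04
  (42 - 35.2)^2 = 46.24
  (48 - 35.2)^2 = 163.84
  (37 - 35.2)^2 = 3.24
Step 3: Sum of squared deviations = 483.6
Step 4: Population variance = 483.6 / 10 = 48.36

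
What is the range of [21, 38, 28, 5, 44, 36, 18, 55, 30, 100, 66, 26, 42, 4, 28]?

96

Step 1: Identify the maximum value: max = 100
Step 2: Identify the minimum value: min = 4
Step 3: Range = max - min = 100 - 4 = 96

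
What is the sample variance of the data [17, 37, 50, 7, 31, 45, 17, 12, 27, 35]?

205.7333

Step 1: Compute the mean: (17 + 37 + 50 + 7 + 31 + 45 + 17 + 12 + 27 + 35) / 10 = 27.8
Step 2: Compute squared deviations from the mean:
  (17 - 27.8)^2 = 116.64
  (37 - 27.8)^2 = 84.64
  (50 - 27.8)^2 = 492.84
  (7 - 27.8)^2 = 432.64
  (31 - 27.8)^2 = 10.24
  (45 - 27.8)^2 = 295.84
  (17 - 27.8)^2 = 116.64
  (12 - 27.8)^2 = 249.64
  (27 - 27.8)^2 = 0.64
  (35 - 27.8)^2 = 51.84
Step 3: Sum of squared deviations = 1851.6
Step 4: Sample variance = 1851.6 / 9 = 205.7333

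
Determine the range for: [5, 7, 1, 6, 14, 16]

15

Step 1: Identify the maximum value: max = 16
Step 2: Identify the minimum value: min = 1
Step 3: Range = max - min = 16 - 1 = 15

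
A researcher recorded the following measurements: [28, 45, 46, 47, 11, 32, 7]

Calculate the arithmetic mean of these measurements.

30.8571

Step 1: Sum all values: 28 + 45 + 46 + 47 + 11 + 32 + 7 = 216
Step 2: Count the number of values: n = 7
Step 3: Mean = sum / n = 216 / 7 = 30.8571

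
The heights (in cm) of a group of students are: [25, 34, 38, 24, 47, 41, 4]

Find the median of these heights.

34

Step 1: Sort the data in ascending order: [4, 24, 25, 34, 38, 41, 47]
Step 2: The number of values is n = 7.
Step 3: Since n is odd, the median is the middle value at position 4: 34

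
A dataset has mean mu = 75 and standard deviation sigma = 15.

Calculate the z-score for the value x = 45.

-2

Step 1: Recall the z-score formula: z = (x - mu) / sigma
Step 2: Substitute values: z = (45 - 75) / 15
Step 3: z = -30 / 15 = -2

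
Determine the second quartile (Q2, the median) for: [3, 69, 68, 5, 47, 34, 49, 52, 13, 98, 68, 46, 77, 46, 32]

47

Step 1: Sort the data: [3, 5, 13, 32, 34, 46, 46, 47, 49, 52, 68, 68, 69, 77, 98]
Step 2: n = 15
Step 3: Q2 is the median. Since n is odd, it is the middle value at position 8: 47
Step 4: Q2 = 47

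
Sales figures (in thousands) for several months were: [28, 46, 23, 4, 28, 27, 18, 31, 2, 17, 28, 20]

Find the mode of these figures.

28

Step 1: Count the frequency of each value:
  2: appears 1 time(s)
  4: appears 1 time(s)
  17: appears 1 time(s)
  18: appears 1 time(s)
  20: appears 1 time(s)
  23: appears 1 time(s)
  27: appears 1 time(s)
  28: appears 3 time(s)
  31: appears 1 time(s)
  46: appears 1 time(s)
Step 2: The value 28 appears most frequently (3 times).
Step 3: Mode = 28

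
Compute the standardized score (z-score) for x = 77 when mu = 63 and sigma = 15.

0.9333

Step 1: Recall the z-score formula: z = (x - mu) / sigma
Step 2: Substitute values: z = (77 - 63) / 15
Step 3: z = 14 / 15 = 0.9333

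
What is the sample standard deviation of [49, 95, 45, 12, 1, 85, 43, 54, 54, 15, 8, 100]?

33.7965

Step 1: Compute the mean: 46.75
Step 2: Sum of squared deviations from the mean: 12564.25
Step 3: Sample variance = 12564.25 / 11 = 1142.2045
Step 4: Standard deviation = sqrt(1142.2045) = 33.7965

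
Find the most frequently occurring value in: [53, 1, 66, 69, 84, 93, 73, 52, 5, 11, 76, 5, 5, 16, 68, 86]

5

Step 1: Count the frequency of each value:
  1: appears 1 time(s)
  5: appears 3 time(s)
  11: appears 1 time(s)
  16: appears 1 time(s)
  52: appears 1 time(s)
  53: appears 1 time(s)
  66: appears 1 time(s)
  68: appears 1 time(s)
  69: appears 1 time(s)
  73: appears 1 time(s)
  76: appears 1 time(s)
  84: appears 1 time(s)
  86: appears 1 time(s)
  93: appears 1 time(s)
Step 2: The value 5 appears most frequently (3 times).
Step 3: Mode = 5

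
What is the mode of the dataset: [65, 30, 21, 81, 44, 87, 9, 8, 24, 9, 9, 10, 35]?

9

Step 1: Count the frequency of each value:
  8: appears 1 time(s)
  9: appears 3 time(s)
  10: appears 1 time(s)
  21: appears 1 time(s)
  24: appears 1 time(s)
  30: appears 1 time(s)
  35: appears 1 time(s)
  44: appears 1 time(s)
  65: appears 1 time(s)
  81: appears 1 time(s)
  87: appears 1 time(s)
Step 2: The value 9 appears most frequently (3 times).
Step 3: Mode = 9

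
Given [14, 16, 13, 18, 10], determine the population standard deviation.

2.7129

Step 1: Compute the mean: 14.2
Step 2: Sum of squared deviations from the mean: 36.8
Step 3: Population variance = 36.8 / 5 = 7.36
Step 4: Standard deviation = sqrt(7.36) = 2.7129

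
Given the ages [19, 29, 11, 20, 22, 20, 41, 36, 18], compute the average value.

24

Step 1: Sum all values: 19 + 29 + 11 + 20 + 22 + 20 + 41 + 36 + 18 = 216
Step 2: Count the number of values: n = 9
Step 3: Mean = sum / n = 216 / 9 = 24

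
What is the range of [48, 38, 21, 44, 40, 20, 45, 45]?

28

Step 1: Identify the maximum value: max = 48
Step 2: Identify the minimum value: min = 20
Step 3: Range = max - min = 48 - 20 = 28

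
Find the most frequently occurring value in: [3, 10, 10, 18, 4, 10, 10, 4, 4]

10

Step 1: Count the frequency of each value:
  3: appears 1 time(s)
  4: appears 3 time(s)
  10: appears 4 time(s)
  18: appears 1 time(s)
Step 2: The value 10 appears most frequently (4 times).
Step 3: Mode = 10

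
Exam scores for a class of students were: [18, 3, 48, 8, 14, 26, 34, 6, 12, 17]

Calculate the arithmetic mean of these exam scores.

18.6

Step 1: Sum all values: 18 + 3 + 48 + 8 + 14 + 26 + 34 + 6 + 12 + 17 = 186
Step 2: Count the number of values: n = 10
Step 3: Mean = sum / n = 186 / 10 = 18.6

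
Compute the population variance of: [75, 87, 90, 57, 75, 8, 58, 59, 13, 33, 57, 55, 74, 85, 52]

574.7822

Step 1: Compute the mean: (75 + 87 + 90 + 57 + 75 + 8 + 58 + 59 + 13 + 33 + 57 + 55 + 74 + 85 + 52) / 15 = 58.5333
Step 2: Compute squared deviations from the mean:
  (75 - 58.5333)^2 = 271.1511
  (87 - 58.5333)^2 = 810.3511
  (90 - 58.5333)^2 = 990.1511
  (57 - 58.5333)^2 = 2.3511
  (75 - 58.5333)^2 = 271.1511
  (8 - 58.5333)^2 = 2553.6178
  (58 - 58.5333)^2 = 0.2844
  (59 - 58.5333)^2 = 0.2178
  (13 - 58.5333)^2 = 2073.2844
  (33 - 58.5333)^2 = 651.9511
  (57 - 58.5333)^2 = 2.3511
  (55 - 58.5333)^2 = 12.4844
  (74 - 58.5333)^2 = 239.2178
  (85 - 58.5333)^2 = 700.4844
  (52 - 58.5333)^2 = 42.6844
Step 3: Sum of squared deviations = 8621.7333
Step 4: Population variance = 8621.7333 / 15 = 574.7822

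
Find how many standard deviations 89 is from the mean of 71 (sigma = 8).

2.25

Step 1: Recall the z-score formula: z = (x - mu) / sigma
Step 2: Substitute values: z = (89 - 71) / 8
Step 3: z = 18 / 8 = 2.25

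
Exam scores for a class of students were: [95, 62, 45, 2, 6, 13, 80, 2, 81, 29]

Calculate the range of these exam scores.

93

Step 1: Identify the maximum value: max = 95
Step 2: Identify the minimum value: min = 2
Step 3: Range = max - min = 95 - 2 = 93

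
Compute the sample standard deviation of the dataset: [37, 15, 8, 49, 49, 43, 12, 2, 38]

18.6711

Step 1: Compute the mean: 28.1111
Step 2: Sum of squared deviations from the mean: 2788.8889
Step 3: Sample variance = 2788.8889 / 8 = 348.6111
Step 4: Standard deviation = sqrt(348.6111) = 18.6711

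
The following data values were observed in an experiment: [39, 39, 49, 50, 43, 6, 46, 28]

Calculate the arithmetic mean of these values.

37.5

Step 1: Sum all values: 39 + 39 + 49 + 50 + 43 + 6 + 46 + 28 = 300
Step 2: Count the number of values: n = 8
Step 3: Mean = sum / n = 300 / 8 = 37.5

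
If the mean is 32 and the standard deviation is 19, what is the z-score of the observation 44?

0.6316

Step 1: Recall the z-score formula: z = (x - mu) / sigma
Step 2: Substitute values: z = (44 - 32) / 19
Step 3: z = 12 / 19 = 0.6316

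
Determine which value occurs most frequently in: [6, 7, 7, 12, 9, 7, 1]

7

Step 1: Count the frequency of each value:
  1: appears 1 time(s)
  6: appears 1 time(s)
  7: appears 3 time(s)
  9: appears 1 time(s)
  12: appears 1 time(s)
Step 2: The value 7 appears most frequently (3 times).
Step 3: Mode = 7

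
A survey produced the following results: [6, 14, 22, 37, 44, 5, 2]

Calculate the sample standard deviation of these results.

16.5112

Step 1: Compute the mean: 18.5714
Step 2: Sum of squared deviations from the mean: 1635.7143
Step 3: Sample variance = 1635.7143 / 6 = 272.619
Step 4: Standard deviation = sqrt(272.619) = 16.5112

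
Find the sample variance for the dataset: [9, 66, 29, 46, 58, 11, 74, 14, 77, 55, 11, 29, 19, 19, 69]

646.9238

Step 1: Compute the mean: (9 + 66 + 29 + 46 + 58 + 11 + 74 + 14 + 77 + 55 + 11 + 29 + 19 + 19 + 69) / 15 = 39.0667
Step 2: Compute squared deviations from the mean:
  (9 - 39.0667)^2 = 904.0044
  (66 - 39.0667)^2 = 725.4044
  (29 - 39.0667)^2 = 101.3378
  (46 - 39.0667)^2 = 48.0711
  (58 - 39.0667)^2 = 358.4711
  (11 - 39.0667)^2 = 787.7378
  (74 - 39.0667)^2 = 1220.3378
  (14 - 39.0667)^2 = 628.3378
  (77 - 39.0667)^2 = 1438.9378
  (55 - 39.0667)^2 = 253.8711
  (11 - 39.0667)^2 = 787.7378
  (29 - 39.0667)^2 = 101.3378
  (19 - 39.0667)^2 = 402.6711
  (19 - 39.0667)^2 = 402.6711
  (69 - 39.0667)^2 = 896.0044
Step 3: Sum of squared deviations = 9056.9333
Step 4: Sample variance = 9056.9333 / 14 = 646.9238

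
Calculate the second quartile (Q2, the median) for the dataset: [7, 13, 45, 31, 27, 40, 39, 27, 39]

31

Step 1: Sort the data: [7, 13, 27, 27, 31, 39, 39, 40, 45]
Step 2: n = 9
Step 3: Q2 is the median. Since n is odd, it is the middle value at position 5: 31
Step 4: Q2 = 31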